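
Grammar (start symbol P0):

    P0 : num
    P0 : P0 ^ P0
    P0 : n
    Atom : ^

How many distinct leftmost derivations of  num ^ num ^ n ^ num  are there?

Parse trees for num ^ num ^ n ^ num:
  [P0 [P0 num] ^ [P0 [P0 num] ^ [P0 [P0 n] ^ [P0 num]]]]
  [P0 [P0 num] ^ [P0 [P0 [P0 num] ^ [P0 n]] ^ [P0 num]]]
  [P0 [P0 [P0 num] ^ [P0 num]] ^ [P0 [P0 n] ^ [P0 num]]]
  [P0 [P0 [P0 num] ^ [P0 [P0 num] ^ [P0 n]]] ^ [P0 num]]
  [P0 [P0 [P0 [P0 num] ^ [P0 num]] ^ [P0 n]] ^ [P0 num]]

5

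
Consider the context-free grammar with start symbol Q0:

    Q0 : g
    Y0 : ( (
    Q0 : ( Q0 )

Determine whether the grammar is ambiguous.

(Y0 is unreachable from Q0, so its rules don't affect L(Q0).) L(Q0) is { openⁿ atom closeⁿ : n ≥ 0 }. The bracket depth fixes n, and the derivation is forced at every step.

Unambiguous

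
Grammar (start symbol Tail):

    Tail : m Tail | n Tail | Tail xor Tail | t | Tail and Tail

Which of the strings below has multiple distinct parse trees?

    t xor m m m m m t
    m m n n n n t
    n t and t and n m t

t xor m m m m m t: 1 tree
m m n n n n t: 1 tree
n t and t and n m t: 5 trees

n t and t and n m t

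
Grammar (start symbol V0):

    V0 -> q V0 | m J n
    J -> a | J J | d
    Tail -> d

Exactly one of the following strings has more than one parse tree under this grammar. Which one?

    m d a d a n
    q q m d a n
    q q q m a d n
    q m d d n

m d a d a n: 5 trees
q q m d a n: 1 tree
q q q m a d n: 1 tree
q m d d n: 1 tree

m d a d a n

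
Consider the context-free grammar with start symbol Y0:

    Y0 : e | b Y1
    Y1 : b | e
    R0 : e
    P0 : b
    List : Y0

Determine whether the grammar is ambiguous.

Unambiguous

(R0, P0, List are unreachable from Y0, so their rules don't affect L(Y0).) Each reachable nonterminal has at most one production per leading terminal, and all productions are right-linear; the derivation is determined token-by-token.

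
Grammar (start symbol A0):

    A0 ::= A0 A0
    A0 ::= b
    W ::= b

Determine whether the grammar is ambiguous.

Witness: b b b

Derivation 1: A0 ⇒ A0 A0 ⇒ A0 A0 A0 ⇒ b A0 A0 ⇒ b b A0 ⇒ b b b
Derivation 2: A0 ⇒ A0 A0 ⇒ b A0 ⇒ b A0 A0 ⇒ b b A0 ⇒ b b b

Two distinct leftmost derivations for the same string.

Ambiguous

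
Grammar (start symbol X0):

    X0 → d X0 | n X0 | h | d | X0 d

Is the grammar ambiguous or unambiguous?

Witness: d d

Derivation 1: X0 ⇒ d X0 ⇒ d d
Derivation 2: X0 ⇒ X0 d ⇒ d d

Two distinct leftmost derivations for the same string.

Ambiguous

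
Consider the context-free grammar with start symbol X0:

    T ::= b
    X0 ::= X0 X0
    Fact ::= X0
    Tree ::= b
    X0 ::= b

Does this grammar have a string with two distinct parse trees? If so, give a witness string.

Witness: b b b

Derivation 1: X0 ⇒ X0 X0 ⇒ X0 X0 X0 ⇒ b X0 X0 ⇒ b b X0 ⇒ b b b
Derivation 2: X0 ⇒ X0 X0 ⇒ b X0 ⇒ b X0 X0 ⇒ b b X0 ⇒ b b b

Two distinct leftmost derivations for the same string.

Ambiguous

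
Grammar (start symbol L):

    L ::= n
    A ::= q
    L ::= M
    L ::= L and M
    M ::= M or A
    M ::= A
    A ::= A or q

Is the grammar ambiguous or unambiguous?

Witness: q or q

Derivation 1: L ⇒ M ⇒ M or A ⇒ A or A ⇒ q or A ⇒ q or q
Derivation 2: L ⇒ M ⇒ A ⇒ A or q ⇒ q or q

Two distinct leftmost derivations for the same string.

Ambiguous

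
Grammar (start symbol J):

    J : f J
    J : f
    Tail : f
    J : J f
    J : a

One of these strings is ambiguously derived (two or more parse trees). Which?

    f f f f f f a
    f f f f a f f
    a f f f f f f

f f f f a f f

f f f f f f a: 1 tree
f f f f a f f: 15 trees
a f f f f f f: 1 tree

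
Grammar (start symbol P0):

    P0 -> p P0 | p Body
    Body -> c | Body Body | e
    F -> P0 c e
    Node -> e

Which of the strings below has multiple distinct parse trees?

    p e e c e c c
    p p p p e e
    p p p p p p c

p e e c e c c

p e e c e c c: 42 trees
p p p p e e: 1 tree
p p p p p p c: 1 tree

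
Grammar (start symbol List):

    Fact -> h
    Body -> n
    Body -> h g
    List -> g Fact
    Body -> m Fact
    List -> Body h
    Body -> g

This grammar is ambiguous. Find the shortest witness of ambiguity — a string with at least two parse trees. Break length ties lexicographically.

length 2: g h has 2 parse trees

Two derivations of g h:
  List ⇒ g Fact ⇒ g h
  List ⇒ Body h ⇒ g h

g h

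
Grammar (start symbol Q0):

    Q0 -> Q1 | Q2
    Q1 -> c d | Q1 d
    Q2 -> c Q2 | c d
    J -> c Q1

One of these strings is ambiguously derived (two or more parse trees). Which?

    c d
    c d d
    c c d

c d: 2 trees
c d d: 1 tree
c c d: 1 tree

c d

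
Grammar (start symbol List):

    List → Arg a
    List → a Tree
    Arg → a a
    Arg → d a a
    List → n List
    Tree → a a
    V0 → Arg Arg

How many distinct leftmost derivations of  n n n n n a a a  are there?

Parse trees for n n n n n a a a:
  [List n [List n [List n [List n [List n [List [Arg a a] a]]]]]]
  [List n [List n [List n [List n [List n [List a [Tree a a]]]]]]]

2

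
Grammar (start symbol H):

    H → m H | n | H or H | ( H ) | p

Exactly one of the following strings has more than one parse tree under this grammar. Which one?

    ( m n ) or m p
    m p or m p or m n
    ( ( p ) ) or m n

( m n ) or m p: 1 tree
m p or m p or m n: 7 trees
( ( p ) ) or m n: 1 tree

m p or m p or m n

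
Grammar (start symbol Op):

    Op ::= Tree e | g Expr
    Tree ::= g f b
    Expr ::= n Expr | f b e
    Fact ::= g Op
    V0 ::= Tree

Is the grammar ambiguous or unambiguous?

Ambiguous

Witness: g f b e

Derivation 1: Op ⇒ Tree e ⇒ g f b e
Derivation 2: Op ⇒ g Expr ⇒ g f b e

Two distinct leftmost derivations for the same string.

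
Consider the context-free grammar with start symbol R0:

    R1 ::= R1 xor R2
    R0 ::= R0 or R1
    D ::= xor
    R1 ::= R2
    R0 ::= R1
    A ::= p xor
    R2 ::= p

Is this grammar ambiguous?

Unambiguous

(D, A are unreachable from R0, so their rules don't affect L(R0).) The grammar is stratified — R0 handles 'or' (left-recursive), R1 handles 'xor', R2 atoms. Each operator has a fixed associativity and precedence level, so every string has one parse.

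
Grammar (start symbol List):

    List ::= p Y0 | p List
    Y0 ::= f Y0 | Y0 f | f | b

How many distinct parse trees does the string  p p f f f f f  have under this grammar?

Parse trees for p p f f f f f (showing first 6 of 16):
  [List p [List p [Y0 f [Y0 f [Y0 f [Y0 f [Y0 f]]]]]]]
  [List p [List p [Y0 f [Y0 f [Y0 f [Y0 [Y0 f] f]]]]]]
  [List p [List p [Y0 f [Y0 f [Y0 [Y0 f [Y0 f]] f]]]]]
  [List p [List p [Y0 f [Y0 f [Y0 [Y0 [Y0 f] f] f]]]]]
  [List p [List p [Y0 f [Y0 [Y0 f [Y0 f [Y0 f]]] f]]]]
  [List p [List p [Y0 f [Y0 [Y0 f [Y0 [Y0 f] f]] f]]]]

16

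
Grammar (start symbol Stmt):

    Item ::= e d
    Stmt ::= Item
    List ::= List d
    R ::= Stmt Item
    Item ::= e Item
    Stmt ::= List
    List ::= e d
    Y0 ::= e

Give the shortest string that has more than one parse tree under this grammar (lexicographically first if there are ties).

e d

length 2: e d has 2 parse trees

Two derivations of e d:
  Stmt ⇒ Item ⇒ e d
  Stmt ⇒ List ⇒ e d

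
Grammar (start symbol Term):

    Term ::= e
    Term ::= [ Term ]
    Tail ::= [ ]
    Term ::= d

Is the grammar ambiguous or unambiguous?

(Tail is unreachable from Term, so its rules don't affect L(Term).) Each string is a nest of matched brackets around a single atom. An opening bracket forces the recursive rule; an atom forces the base rule.

Unambiguous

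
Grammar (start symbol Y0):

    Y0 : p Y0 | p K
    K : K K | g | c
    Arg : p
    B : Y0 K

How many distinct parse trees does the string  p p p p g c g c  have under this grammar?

5

Parse trees for p p p p g c g c:
  [Y0 p [Y0 p [Y0 p [Y0 p [K [K g] [K [K c] [K [K g] [K c]]]]]]]]
  [Y0 p [Y0 p [Y0 p [Y0 p [K [K g] [K [K [K c] [K g]] [K c]]]]]]]
  [Y0 p [Y0 p [Y0 p [Y0 p [K [K [K g] [K c]] [K [K g] [K c]]]]]]]
  [Y0 p [Y0 p [Y0 p [Y0 p [K [K [K g] [K [K c] [K g]]] [K c]]]]]]
  [Y0 p [Y0 p [Y0 p [Y0 p [K [K [K [K g] [K c]] [K g]] [K c]]]]]]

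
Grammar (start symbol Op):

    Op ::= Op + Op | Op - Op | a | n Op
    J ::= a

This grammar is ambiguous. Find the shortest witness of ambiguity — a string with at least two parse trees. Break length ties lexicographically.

n a + a

length 1: no string has ≥2 trees
length 2: no string has ≥2 trees
length 3: no string has ≥2 trees
length 4: n a + a has 2 parse trees

Two derivations of n a + a:
  Op ⇒ Op + Op ⇒ n Op + Op ⇒ n a + Op ⇒ n a + a
  Op ⇒ n Op ⇒ n Op + Op ⇒ n a + Op ⇒ n a + a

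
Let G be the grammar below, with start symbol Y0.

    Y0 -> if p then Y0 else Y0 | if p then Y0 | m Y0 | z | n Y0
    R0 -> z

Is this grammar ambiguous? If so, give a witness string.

Ambiguous

Witness: if p then if p then z else z

Derivation 1: Y0 ⇒ if p then Y0 else Y0 ⇒ if p then if p then Y0 else Y0 ⇒ if p then if p then z else Y0 ⇒ if p then if p then z else z
Derivation 2: Y0 ⇒ if p then Y0 ⇒ if p then if p then Y0 else Y0 ⇒ if p then if p then z else Y0 ⇒ if p then if p then z else z

Two distinct leftmost derivations for the same string.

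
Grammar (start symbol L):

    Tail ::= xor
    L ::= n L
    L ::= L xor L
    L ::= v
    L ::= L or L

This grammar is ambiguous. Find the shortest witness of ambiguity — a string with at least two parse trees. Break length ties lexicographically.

length 1: no string has ≥2 trees
length 2: no string has ≥2 trees
length 3: no string has ≥2 trees
length 4: n v or v has 2 parse trees

Two derivations of n v or v:
  L ⇒ n L ⇒ n L or L ⇒ n v or L ⇒ n v or v
  L ⇒ L or L ⇒ n L or L ⇒ n v or L ⇒ n v or v

n v or v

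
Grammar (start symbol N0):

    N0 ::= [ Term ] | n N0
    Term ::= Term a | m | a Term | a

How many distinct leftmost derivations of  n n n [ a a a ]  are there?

4

Parse trees for n n n [ a a a ]:
  [N0 n [N0 n [N0 n [N0 [ [Term [Term [Term a] a] a] ]]]]]
  [N0 n [N0 n [N0 n [N0 [ [Term [Term a [Term a]] a] ]]]]]
  [N0 n [N0 n [N0 n [N0 [ [Term a [Term [Term a] a]] ]]]]]
  [N0 n [N0 n [N0 n [N0 [ [Term a [Term a [Term a]]] ]]]]]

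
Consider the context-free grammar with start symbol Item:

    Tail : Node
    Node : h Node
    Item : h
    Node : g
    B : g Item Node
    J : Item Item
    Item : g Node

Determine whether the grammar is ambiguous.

Only Item, Node are reachable from Item; ignoring the rest: The reachable rules are right-linear with at most one rule per (nonterminal, next-terminal) pair. Each input token forces the next rule, so parsing is deterministic.

Unambiguous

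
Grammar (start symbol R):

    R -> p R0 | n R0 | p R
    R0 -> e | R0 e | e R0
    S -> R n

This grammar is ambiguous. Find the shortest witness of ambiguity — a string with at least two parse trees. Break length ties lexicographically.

n e e

length 2: no string has ≥2 trees
length 3: n e e has 2 parse trees

Two derivations of n e e:
  R ⇒ n R0 ⇒ n R0 e ⇒ n e e
  R ⇒ n R0 ⇒ n e R0 ⇒ n e e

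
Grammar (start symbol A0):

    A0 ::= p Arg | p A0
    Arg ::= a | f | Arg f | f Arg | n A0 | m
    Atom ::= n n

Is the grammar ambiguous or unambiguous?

Ambiguous

Witness: p f f

Derivation 1: A0 ⇒ p Arg ⇒ p Arg f ⇒ p f f
Derivation 2: A0 ⇒ p Arg ⇒ p f Arg ⇒ p f f

Two distinct leftmost derivations for the same string.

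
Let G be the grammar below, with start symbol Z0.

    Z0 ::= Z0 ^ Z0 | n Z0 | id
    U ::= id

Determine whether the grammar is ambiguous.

Ambiguous

Witness: n id ^ id

Derivation 1: Z0 ⇒ Z0 ^ Z0 ⇒ n Z0 ^ Z0 ⇒ n id ^ Z0 ⇒ n id ^ id
Derivation 2: Z0 ⇒ n Z0 ⇒ n Z0 ^ Z0 ⇒ n id ^ Z0 ⇒ n id ^ id

Two distinct leftmost derivations for the same string.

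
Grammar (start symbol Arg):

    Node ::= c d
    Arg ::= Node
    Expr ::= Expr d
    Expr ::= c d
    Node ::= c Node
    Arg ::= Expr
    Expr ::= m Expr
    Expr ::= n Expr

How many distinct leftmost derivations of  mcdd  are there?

2

Parse trees for mcdd:
  [Arg [Expr [Expr m [Expr c d]] d]]
  [Arg [Expr m [Expr [Expr c d] d]]]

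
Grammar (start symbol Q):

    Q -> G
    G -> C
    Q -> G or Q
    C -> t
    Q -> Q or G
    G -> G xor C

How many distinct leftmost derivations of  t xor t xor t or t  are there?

2

Parse trees for t xor t xor t or t:
  [Q [G [G [G [C t]] xor [C t]] xor [C t]] or [Q [G [C t]]]]
  [Q [Q [G [G [G [C t]] xor [C t]] xor [C t]]] or [G [C t]]]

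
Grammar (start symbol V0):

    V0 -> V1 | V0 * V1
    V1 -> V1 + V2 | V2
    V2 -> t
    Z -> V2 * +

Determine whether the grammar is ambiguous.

Only V0, V1, V2 are reachable from V0; ignoring the rest: The grammar is stratified — V0 handles '*' (left-recursive), V1 handles '+', V2 atoms. Each operator has a fixed associativity and precedence level, so every string has one parse.

Unambiguous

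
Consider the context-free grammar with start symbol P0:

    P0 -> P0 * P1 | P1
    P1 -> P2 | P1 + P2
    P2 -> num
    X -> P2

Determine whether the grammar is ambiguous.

(X is unreachable from P0, so its rules don't affect L(P0).) This is a standard precedence ladder (P0 over P1 over P2), with each level left-recursive on its own operator ('*' at P0, '+' at P1). That structure is LR(1), hence unambiguous.

Unambiguous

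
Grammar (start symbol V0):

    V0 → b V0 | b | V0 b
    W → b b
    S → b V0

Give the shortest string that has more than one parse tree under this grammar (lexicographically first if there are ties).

length 1: no string has ≥2 trees
length 2: b b has 2 parse trees

Two derivations of b b:
  V0 ⇒ b V0 ⇒ b b
  V0 ⇒ V0 b ⇒ b b

b b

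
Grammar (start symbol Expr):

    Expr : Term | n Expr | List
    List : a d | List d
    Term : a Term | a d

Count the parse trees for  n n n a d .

Parse trees for n n n a d:
  [Expr n [Expr n [Expr n [Expr [Term a d]]]]]
  [Expr n [Expr n [Expr n [Expr [List a d]]]]]

2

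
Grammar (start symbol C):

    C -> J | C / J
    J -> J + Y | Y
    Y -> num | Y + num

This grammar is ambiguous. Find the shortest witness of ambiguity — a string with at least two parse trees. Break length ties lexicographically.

num + num

length 1: no string has ≥2 trees
length 3: num + num has 2 parse trees

Two derivations of num + num:
  C ⇒ J ⇒ J + Y ⇒ Y + Y ⇒ num + Y ⇒ num + num
  C ⇒ J ⇒ Y ⇒ Y + num ⇒ num + num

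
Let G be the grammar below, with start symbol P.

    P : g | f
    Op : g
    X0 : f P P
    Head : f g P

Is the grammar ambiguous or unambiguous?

Only P is reachable from P; ignoring the rest: The reachable rules are right-linear with at most one rule per (nonterminal, next-terminal) pair. Each input token forces the next rule, so parsing is deterministic.

Unambiguous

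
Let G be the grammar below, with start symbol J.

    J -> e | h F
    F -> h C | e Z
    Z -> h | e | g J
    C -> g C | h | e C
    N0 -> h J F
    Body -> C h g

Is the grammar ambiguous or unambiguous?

Unambiguous

Only J, F, Z, C are reachable from J; ignoring the rest: The reachable rules are right-linear with at most one rule per (nonterminal, next-terminal) pair. Each input token forces the next rule, so parsing is deterministic.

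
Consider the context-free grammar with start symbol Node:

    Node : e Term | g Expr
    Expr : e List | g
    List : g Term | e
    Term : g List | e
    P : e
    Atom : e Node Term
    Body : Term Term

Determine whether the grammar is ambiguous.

Unambiguous

Only Node, Expr, List, Term are reachable from Node; ignoring the rest: Restricted to the reachable nonterminals, every rule has the form A → t or A → t B, and no two rules for the same A share a first terminal. The grammar encodes a DFA — one run per string.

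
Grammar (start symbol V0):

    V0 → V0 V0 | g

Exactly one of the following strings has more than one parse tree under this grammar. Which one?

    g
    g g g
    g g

g g g

g: 1 tree
g g g: 2 trees
g g: 1 tree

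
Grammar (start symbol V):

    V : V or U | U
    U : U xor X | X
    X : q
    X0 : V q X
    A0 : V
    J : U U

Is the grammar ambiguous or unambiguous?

Unambiguous

Only V, U, X are reachable from V; ignoring the rest: The grammar is stratified — V handles 'or' (left-recursive), U handles 'xor', X atoms. Each operator has a fixed associativity and precedence level, so every string has one parse.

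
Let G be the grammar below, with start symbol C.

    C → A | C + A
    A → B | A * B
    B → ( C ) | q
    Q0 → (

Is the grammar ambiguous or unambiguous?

(Q0 is unreachable from C, so its rules don't affect L(C).) This is a standard precedence ladder (C over A over B), with each level left-recursive on its own operator ('+' at C, '*' at A). That structure is LR(1), hence unambiguous.

Unambiguous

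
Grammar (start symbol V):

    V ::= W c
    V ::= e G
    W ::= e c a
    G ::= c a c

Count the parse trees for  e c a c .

Parse trees for e c a c:
  [V [W e c a] c]
  [V e [G c a c]]

2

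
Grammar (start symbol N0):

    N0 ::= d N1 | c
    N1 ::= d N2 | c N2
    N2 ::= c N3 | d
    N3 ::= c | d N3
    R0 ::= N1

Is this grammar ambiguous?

Unambiguous

(R0 is unreachable from N0, so its rules don't affect L(N0).) Each reachable nonterminal has at most one production per leading terminal, and all productions are right-linear; the derivation is determined token-by-token.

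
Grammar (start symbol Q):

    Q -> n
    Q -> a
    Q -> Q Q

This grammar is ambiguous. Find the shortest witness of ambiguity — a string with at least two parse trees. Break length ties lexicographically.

a a a

length 1: no string has ≥2 trees
length 2: no string has ≥2 trees
length 3: a a a has 2 parse trees

Two derivations of a a a:
  Q ⇒ Q Q ⇒ a Q ⇒ a Q Q ⇒ a a Q ⇒ a a a
  Q ⇒ Q Q ⇒ Q Q Q ⇒ a Q Q ⇒ a a Q ⇒ a a a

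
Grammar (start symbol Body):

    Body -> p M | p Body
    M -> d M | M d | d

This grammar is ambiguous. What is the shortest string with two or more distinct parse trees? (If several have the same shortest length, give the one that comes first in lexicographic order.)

length 2: no string has ≥2 trees
length 3: p d d has 2 parse trees

Two derivations of p d d:
  Body ⇒ p M ⇒ p d M ⇒ p d d
  Body ⇒ p M ⇒ p M d ⇒ p d d

p d d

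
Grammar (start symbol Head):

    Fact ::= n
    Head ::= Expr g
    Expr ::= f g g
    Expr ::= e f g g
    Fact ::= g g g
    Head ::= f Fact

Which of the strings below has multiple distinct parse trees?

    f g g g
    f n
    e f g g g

f g g g

f g g g: 2 trees
f n: 1 tree
e f g g g: 1 tree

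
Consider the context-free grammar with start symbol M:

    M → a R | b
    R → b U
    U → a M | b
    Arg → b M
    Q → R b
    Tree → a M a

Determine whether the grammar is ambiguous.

Unambiguous

(Arg, Q, Tree are unreachable from M, so their rules don't affect L(M).) Restricted to the reachable nonterminals, every rule has the form A → t or A → t B, and no two rules for the same A share a first terminal. The grammar encodes a DFA — one run per string.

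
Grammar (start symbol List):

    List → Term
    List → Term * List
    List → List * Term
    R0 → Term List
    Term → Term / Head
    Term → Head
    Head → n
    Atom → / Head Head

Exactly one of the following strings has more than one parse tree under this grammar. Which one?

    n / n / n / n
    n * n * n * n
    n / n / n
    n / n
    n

n * n * n * n

n / n / n / n: 1 tree
n * n * n * n: 8 trees
n / n / n: 1 tree
n / n: 1 tree
n: 1 tree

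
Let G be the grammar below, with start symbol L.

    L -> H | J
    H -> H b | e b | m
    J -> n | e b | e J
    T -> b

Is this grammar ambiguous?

Witness: e b

Derivation 1: L ⇒ H ⇒ e b
Derivation 2: L ⇒ J ⇒ e b

Two distinct leftmost derivations for the same string.

Ambiguous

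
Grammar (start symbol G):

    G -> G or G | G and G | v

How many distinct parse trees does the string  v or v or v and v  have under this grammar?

Parse trees for v or v or v and v:
  [G [G v] or [G [G v] or [G [G v] and [G v]]]]
  [G [G v] or [G [G [G v] or [G v]] and [G v]]]
  [G [G [G v] or [G v]] or [G [G v] and [G v]]]
  [G [G [G v] or [G [G v] or [G v]]] and [G v]]
  [G [G [G [G v] or [G v]] or [G v]] and [G v]]

5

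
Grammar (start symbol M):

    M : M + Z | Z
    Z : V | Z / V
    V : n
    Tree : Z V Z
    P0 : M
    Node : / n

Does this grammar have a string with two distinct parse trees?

Unambiguous

Only M, Z, V are reachable from M; ignoring the rest: M → M + Z | Z  ;  Z → Z / V | V  — a left-associative chain with V at the bottom. Each string factors uniquely by precedence.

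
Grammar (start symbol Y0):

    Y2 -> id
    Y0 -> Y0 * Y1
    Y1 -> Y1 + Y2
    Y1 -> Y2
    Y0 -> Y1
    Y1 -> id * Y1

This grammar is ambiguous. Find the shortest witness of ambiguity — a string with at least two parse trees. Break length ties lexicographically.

id * id

length 1: no string has ≥2 trees
length 3: id * id has 2 parse trees

Two derivations of id * id:
  Y0 ⇒ Y0 * Y1 ⇒ Y1 * Y1 ⇒ Y2 * Y1 ⇒ id * Y1 ⇒ id * Y2 ⇒ id * id
  Y0 ⇒ Y1 ⇒ id * Y1 ⇒ id * Y2 ⇒ id * id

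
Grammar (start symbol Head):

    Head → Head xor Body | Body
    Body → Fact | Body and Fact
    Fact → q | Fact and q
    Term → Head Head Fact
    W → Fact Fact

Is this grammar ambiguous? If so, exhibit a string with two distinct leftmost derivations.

Witness: q and q

Derivation 1: Head ⇒ Body ⇒ Fact ⇒ Fact and q ⇒ q and q
Derivation 2: Head ⇒ Body ⇒ Body and Fact ⇒ Fact and Fact ⇒ q and Fact ⇒ q and q

Two distinct leftmost derivations for the same string.

Ambiguous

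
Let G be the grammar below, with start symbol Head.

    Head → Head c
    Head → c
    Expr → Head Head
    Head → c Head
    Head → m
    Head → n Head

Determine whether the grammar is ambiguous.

Ambiguous

Witness: c c

Derivation 1: Head ⇒ Head c ⇒ c c
Derivation 2: Head ⇒ c Head ⇒ c c

Two distinct leftmost derivations for the same string.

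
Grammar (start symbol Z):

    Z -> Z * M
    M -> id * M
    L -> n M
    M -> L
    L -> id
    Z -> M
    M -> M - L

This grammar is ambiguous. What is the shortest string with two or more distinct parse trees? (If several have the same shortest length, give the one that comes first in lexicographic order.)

id * id

length 1: no string has ≥2 trees
length 2: no string has ≥2 trees
length 3: id * id has 2 parse trees

Two derivations of id * id:
  Z ⇒ Z * M ⇒ M * M ⇒ L * M ⇒ id * M ⇒ id * L ⇒ id * id
  Z ⇒ M ⇒ id * M ⇒ id * L ⇒ id * id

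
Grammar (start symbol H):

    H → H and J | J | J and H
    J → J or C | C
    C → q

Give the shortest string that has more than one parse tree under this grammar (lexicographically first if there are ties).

q and q

length 1: no string has ≥2 trees
length 3: q and q has 2 parse trees

Two derivations of q and q:
  H ⇒ H and J ⇒ J and J ⇒ C and J ⇒ q and J ⇒ q and C ⇒ q and q
  H ⇒ J and H ⇒ C and H ⇒ q and H ⇒ q and J ⇒ q and C ⇒ q and q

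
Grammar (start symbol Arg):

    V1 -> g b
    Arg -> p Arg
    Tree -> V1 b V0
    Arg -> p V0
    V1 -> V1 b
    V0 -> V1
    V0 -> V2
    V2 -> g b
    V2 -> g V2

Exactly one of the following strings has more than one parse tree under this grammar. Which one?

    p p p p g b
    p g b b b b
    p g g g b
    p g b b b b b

p p p p g b: 2 trees
p g b b b b: 1 tree
p g g g b: 1 tree
p g b b b b b: 1 tree

p p p p g b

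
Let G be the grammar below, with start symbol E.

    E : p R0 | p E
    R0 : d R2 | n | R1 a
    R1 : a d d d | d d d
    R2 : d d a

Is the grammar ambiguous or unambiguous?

Ambiguous

Witness: p d d d a

Derivation 1: E ⇒ p R0 ⇒ p d R2 ⇒ p d d d a
Derivation 2: E ⇒ p R0 ⇒ p R1 a ⇒ p d d d a

Two distinct leftmost derivations for the same string.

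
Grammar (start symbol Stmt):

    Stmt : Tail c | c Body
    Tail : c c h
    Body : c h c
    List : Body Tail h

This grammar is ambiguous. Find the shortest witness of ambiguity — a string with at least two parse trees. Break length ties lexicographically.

c c h c

length 4: c c h c has 2 parse trees

Two derivations of c c h c:
  Stmt ⇒ Tail c ⇒ c c h c
  Stmt ⇒ c Body ⇒ c c h c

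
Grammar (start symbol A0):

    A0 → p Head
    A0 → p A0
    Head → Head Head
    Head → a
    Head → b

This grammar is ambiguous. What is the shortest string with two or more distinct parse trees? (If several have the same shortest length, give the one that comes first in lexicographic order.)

p a a a

length 2: no string has ≥2 trees
length 3: no string has ≥2 trees
length 4: p a a a has 2 parse trees

Two derivations of p a a a:
  A0 ⇒ p Head ⇒ p Head Head ⇒ p Head Head Head ⇒ p a Head Head ⇒ p a a Head ⇒ p a a a
  A0 ⇒ p Head ⇒ p Head Head ⇒ p a Head ⇒ p a Head Head ⇒ p a a Head ⇒ p a a a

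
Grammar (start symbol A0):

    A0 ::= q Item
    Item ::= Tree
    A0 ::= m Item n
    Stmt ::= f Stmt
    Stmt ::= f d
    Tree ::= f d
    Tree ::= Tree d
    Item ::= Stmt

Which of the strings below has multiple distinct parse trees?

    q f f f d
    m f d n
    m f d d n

m f d n

q f f f d: 1 tree
m f d n: 2 trees
m f d d n: 1 tree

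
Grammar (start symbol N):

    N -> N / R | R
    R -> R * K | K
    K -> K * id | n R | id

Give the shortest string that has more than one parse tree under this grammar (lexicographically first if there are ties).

id * id

length 1: no string has ≥2 trees
length 2: no string has ≥2 trees
length 3: id * id has 2 parse trees

Two derivations of id * id:
  N ⇒ R ⇒ R * K ⇒ K * K ⇒ id * K ⇒ id * id
  N ⇒ R ⇒ K ⇒ K * id ⇒ id * id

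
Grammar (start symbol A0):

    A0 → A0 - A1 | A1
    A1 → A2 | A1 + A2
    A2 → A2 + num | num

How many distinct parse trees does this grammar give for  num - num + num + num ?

Parse trees for num - num + num + num:
  [A0 [A0 [A1 [A2 num]]] - [A1 [A2 [A2 [A2 num] + num] + num]]]
  [A0 [A0 [A1 [A2 num]]] - [A1 [A1 [A2 num]] + [A2 [A2 num] + num]]]
  [A0 [A0 [A1 [A2 num]]] - [A1 [A1 [A2 [A2 num] + num]] + [A2 num]]]
  [A0 [A0 [A1 [A2 num]]] - [A1 [A1 [A1 [A2 num]] + [A2 num]] + [A2 num]]]

4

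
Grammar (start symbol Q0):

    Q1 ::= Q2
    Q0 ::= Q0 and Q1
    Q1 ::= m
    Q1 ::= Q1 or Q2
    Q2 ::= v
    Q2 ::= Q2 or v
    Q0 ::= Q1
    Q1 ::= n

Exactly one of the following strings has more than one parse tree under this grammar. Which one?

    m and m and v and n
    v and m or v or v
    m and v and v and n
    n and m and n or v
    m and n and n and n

v and m or v or v

m and m and v and n: 1 tree
v and m or v or v: 2 trees
m and v and v and n: 1 tree
n and m and n or v: 1 tree
m and n and n and n: 1 tree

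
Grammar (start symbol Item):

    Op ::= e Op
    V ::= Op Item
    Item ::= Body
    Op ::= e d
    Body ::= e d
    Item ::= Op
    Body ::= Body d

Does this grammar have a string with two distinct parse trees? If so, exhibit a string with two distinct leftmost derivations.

Witness: e d

Derivation 1: Item ⇒ Body ⇒ e d
Derivation 2: Item ⇒ Op ⇒ e d

Two distinct leftmost derivations for the same string.

Ambiguous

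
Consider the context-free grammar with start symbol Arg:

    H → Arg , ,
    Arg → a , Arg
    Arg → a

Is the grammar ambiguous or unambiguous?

(H is unreachable from Arg, so its rules don't affect L(Arg).) Right-recursive list with a separator: after each atom, whether the separator follows determines the rule. One parse per string.

Unambiguous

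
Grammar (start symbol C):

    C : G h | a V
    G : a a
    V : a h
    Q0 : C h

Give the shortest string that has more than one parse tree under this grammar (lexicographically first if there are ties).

length 3: a a h has 2 parse trees

Two derivations of a a h:
  C ⇒ G h ⇒ a a h
  C ⇒ a V ⇒ a a h

a a h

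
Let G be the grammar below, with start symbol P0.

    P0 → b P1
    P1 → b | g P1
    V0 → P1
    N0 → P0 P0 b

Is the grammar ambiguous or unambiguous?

Only P0, P1 are reachable from P0; ignoring the rest: Restricted to the reachable nonterminals, every rule has the form A → t or A → t B, and no two rules for the same A share a first terminal. The grammar encodes a DFA — one run per string.

Unambiguous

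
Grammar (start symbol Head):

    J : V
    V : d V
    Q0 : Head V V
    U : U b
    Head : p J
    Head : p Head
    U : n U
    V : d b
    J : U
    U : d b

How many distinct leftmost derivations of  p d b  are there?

2

Parse trees for p d b:
  [Head p [J [V d b]]]
  [Head p [J [U d b]]]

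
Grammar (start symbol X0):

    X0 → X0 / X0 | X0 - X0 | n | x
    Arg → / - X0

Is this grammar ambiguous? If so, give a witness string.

Witness: n - n - n

Derivation 1: X0 ⇒ X0 - X0 ⇒ X0 - X0 - X0 ⇒ n - X0 - X0 ⇒ n - n - X0 ⇒ n - n - n
Derivation 2: X0 ⇒ X0 - X0 ⇒ n - X0 ⇒ n - X0 - X0 ⇒ n - n - X0 ⇒ n - n - n

Two distinct leftmost derivations for the same string.

Ambiguous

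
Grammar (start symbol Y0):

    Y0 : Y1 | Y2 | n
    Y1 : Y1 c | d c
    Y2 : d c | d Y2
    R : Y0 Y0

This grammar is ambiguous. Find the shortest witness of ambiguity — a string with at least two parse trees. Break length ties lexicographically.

length 1: no string has ≥2 trees
length 2: d c has 2 parse trees

Two derivations of d c:
  Y0 ⇒ Y1 ⇒ d c
  Y0 ⇒ Y2 ⇒ d c

d c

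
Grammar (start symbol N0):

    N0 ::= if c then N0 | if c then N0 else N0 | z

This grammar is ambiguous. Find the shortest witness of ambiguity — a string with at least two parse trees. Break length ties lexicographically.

length 1: no string has ≥2 trees
length 4: no string has ≥2 trees
length 6: no string has ≥2 trees
length 7: no string has ≥2 trees
length 9: if c then if c then z else z has 2 parse trees

Two derivations of if c then if c then z else z:
  N0 ⇒ if c then N0 ⇒ if c then if c then N0 else N0 ⇒ if c then if c then z else N0 ⇒ if c then if c then z else z
  N0 ⇒ if c then N0 else N0 ⇒ if c then if c then N0 else N0 ⇒ if c then if c then z else N0 ⇒ if c then if c then z else z

if c then if c then z else z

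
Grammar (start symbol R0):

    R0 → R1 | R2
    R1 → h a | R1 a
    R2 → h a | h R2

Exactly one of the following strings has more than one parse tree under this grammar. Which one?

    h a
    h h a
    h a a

h a: 2 trees
h h a: 1 tree
h a a: 1 tree

h a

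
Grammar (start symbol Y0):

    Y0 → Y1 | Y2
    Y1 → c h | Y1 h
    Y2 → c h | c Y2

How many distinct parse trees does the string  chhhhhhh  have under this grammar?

1

Parse trees for chhhhhhh:
  [Y0 [Y1 [Y1 [Y1 [Y1 [Y1 [Y1 [Y1 c h] h] h] h] h] h] h]]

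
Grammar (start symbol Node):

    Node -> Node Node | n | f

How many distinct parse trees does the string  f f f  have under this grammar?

Parse trees for f f f:
  [Node [Node f] [Node [Node f] [Node f]]]
  [Node [Node [Node f] [Node f]] [Node f]]

2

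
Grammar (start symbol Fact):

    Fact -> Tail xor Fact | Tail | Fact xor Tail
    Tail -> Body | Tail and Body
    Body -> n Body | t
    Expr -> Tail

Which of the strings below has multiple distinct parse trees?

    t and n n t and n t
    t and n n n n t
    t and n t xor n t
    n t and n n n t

t and n n t and n t: 1 tree
t and n n n n t: 1 tree
t and n t xor n t: 2 trees
n t and n n n t: 1 tree

t and n t xor n t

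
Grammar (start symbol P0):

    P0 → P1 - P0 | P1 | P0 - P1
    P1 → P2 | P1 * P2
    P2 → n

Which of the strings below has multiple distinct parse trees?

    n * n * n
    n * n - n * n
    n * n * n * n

n * n * n: 1 tree
n * n - n * n: 2 trees
n * n * n * n: 1 tree

n * n - n * n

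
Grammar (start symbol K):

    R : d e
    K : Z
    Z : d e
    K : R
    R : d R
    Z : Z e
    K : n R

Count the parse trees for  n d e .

Parse trees for n d e:
  [K n [R d e]]

1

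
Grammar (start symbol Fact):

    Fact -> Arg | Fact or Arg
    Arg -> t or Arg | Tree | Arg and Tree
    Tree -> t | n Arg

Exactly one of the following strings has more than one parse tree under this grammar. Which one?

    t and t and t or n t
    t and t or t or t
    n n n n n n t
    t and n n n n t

t and t and t or n t: 1 tree
t and t or t or t: 2 trees
n n n n n n t: 1 tree
t and n n n n t: 1 tree

t and t or t or t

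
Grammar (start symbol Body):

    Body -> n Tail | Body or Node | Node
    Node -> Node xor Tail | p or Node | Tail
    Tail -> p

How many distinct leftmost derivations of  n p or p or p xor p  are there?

3

Parse trees for n p or p or p xor p:
  [Body [Body n [Tail p]] or [Node [Node p or [Node [Tail p]]] xor [Tail p]]]
  [Body [Body n [Tail p]] or [Node p or [Node [Node [Tail p]] xor [Tail p]]]]
  [Body [Body [Body n [Tail p]] or [Node [Tail p]]] or [Node [Node [Tail p]] xor [Tail p]]]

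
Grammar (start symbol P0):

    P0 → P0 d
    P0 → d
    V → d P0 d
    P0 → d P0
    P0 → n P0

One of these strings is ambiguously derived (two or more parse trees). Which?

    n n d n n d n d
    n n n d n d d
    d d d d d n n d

n n n d n d d

n n d n n d n d: 1 tree
n n n d n d d: 7 trees
d d d d d n n d: 1 tree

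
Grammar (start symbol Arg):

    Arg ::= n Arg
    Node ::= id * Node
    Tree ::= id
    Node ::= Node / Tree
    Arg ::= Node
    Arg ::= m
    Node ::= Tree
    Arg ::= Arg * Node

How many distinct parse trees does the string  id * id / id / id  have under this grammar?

4

Parse trees for id * id / id / id:
  [Arg [Node id * [Node [Node [Node [Tree id]] / [Tree id]] / [Tree id]]]]
  [Arg [Node [Node id * [Node [Node [Tree id]] / [Tree id]]] / [Tree id]]]
  [Arg [Node [Node [Node id * [Node [Tree id]]] / [Tree id]] / [Tree id]]]
  [Arg [Arg [Node [Tree id]]] * [Node [Node [Node [Tree id]] / [Tree id]] / [Tree id]]]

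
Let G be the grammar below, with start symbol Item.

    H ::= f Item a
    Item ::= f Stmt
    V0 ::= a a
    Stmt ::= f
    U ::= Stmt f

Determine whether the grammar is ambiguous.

Unambiguous

(U, H, V0 are unreachable from Item, so their rules don't affect L(Item).) Each reachable nonterminal has at most one production per leading terminal, and all productions are right-linear; the derivation is determined token-by-token.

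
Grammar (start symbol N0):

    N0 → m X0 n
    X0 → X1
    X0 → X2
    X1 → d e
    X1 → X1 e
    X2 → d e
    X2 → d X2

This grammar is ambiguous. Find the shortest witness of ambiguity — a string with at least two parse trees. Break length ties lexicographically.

m d e n

length 4: m d e n has 2 parse trees

Two derivations of m d e n:
  N0 ⇒ m X0 n ⇒ m X1 n ⇒ m d e n
  N0 ⇒ m X0 n ⇒ m X2 n ⇒ m d e n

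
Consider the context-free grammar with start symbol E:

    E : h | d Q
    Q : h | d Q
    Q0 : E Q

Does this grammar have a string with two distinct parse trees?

Unambiguous

Only E, Q are reachable from E; ignoring the rest: Restricted to the reachable nonterminals, every rule has the form A → t or A → t B, and no two rules for the same A share a first terminal. The grammar encodes a DFA — one run per string.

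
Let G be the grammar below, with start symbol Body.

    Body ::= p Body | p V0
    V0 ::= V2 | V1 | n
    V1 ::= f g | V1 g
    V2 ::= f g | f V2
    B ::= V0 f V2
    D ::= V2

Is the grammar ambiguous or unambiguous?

Witness: p f g

Derivation 1: Body ⇒ p V0 ⇒ p V2 ⇒ p f g
Derivation 2: Body ⇒ p V0 ⇒ p V1 ⇒ p f g

Two distinct leftmost derivations for the same string.

Ambiguous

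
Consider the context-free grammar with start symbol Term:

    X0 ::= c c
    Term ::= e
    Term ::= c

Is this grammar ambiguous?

(X0 is unreachable from Term, so its rules don't affect L(Term).) Each reachable nonterminal has at most one production per leading terminal, and all productions are right-linear; the derivation is determined token-by-token.

Unambiguous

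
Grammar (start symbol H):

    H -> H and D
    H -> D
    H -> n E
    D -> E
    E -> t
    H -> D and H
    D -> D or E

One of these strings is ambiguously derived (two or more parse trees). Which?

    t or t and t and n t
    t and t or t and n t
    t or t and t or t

t or t and t or t

t or t and t and n t: 1 tree
t and t or t and n t: 1 tree
t or t and t or t: 2 trees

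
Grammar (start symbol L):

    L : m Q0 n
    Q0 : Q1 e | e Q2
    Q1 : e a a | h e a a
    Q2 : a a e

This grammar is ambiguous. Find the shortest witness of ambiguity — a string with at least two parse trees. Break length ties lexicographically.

m e a a e n

length 6: m e a a e n has 2 parse trees

Two derivations of m e a a e n:
  L ⇒ m Q0 n ⇒ m Q1 e n ⇒ m e a a e n
  L ⇒ m Q0 n ⇒ m e Q2 n ⇒ m e a a e n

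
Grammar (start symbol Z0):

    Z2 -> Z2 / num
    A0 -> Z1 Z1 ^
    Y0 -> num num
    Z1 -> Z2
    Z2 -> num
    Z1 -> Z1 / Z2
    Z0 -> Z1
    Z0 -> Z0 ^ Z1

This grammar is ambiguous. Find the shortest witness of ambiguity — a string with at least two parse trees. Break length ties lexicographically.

num / num

length 1: no string has ≥2 trees
length 3: num / num has 2 parse trees

Two derivations of num / num:
  Z0 ⇒ Z1 ⇒ Z2 ⇒ Z2 / num ⇒ num / num
  Z0 ⇒ Z1 ⇒ Z1 / Z2 ⇒ Z2 / Z2 ⇒ num / Z2 ⇒ num / num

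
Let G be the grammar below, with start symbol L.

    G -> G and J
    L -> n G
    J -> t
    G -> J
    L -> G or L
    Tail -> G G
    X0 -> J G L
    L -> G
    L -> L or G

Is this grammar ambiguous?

Witness: t or t

Derivation 1: L ⇒ G or L ⇒ J or L ⇒ t or L ⇒ t or G ⇒ t or J ⇒ t or t
Derivation 2: L ⇒ L or G ⇒ G or G ⇒ J or G ⇒ t or G ⇒ t or J ⇒ t or t

Two distinct leftmost derivations for the same string.

Ambiguous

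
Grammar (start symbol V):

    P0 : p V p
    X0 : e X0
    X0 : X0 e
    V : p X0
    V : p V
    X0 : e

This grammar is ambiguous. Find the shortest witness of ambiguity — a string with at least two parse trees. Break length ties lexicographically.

length 2: no string has ≥2 trees
length 3: p e e has 2 parse trees

Two derivations of p e e:
  V ⇒ p X0 ⇒ p e X0 ⇒ p e e
  V ⇒ p X0 ⇒ p X0 e ⇒ p e e

p e e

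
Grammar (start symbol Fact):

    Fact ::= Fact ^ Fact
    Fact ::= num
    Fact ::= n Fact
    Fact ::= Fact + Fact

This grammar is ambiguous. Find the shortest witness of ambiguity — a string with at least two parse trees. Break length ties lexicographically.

n num + num

length 1: no string has ≥2 trees
length 2: no string has ≥2 trees
length 3: no string has ≥2 trees
length 4: n num + num has 2 parse trees

Two derivations of n num + num:
  Fact ⇒ n Fact ⇒ n Fact + Fact ⇒ n num + Fact ⇒ n num + num
  Fact ⇒ Fact + Fact ⇒ n Fact + Fact ⇒ n num + Fact ⇒ n num + num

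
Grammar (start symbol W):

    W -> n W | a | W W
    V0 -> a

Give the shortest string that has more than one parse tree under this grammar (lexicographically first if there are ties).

length 1: no string has ≥2 trees
length 2: no string has ≥2 trees
length 3: a a a has 2 parse trees

Two derivations of a a a:
  W ⇒ W W ⇒ a W ⇒ a W W ⇒ a a W ⇒ a a a
  W ⇒ W W ⇒ W W W ⇒ a W W ⇒ a a W ⇒ a a a

a a a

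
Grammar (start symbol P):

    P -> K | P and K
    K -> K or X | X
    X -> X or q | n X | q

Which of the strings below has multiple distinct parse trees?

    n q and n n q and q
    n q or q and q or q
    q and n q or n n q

n q and n n q and q: 1 tree
n q or q and q or q: 6 trees
q and n q or n n q: 1 tree

n q or q and q or q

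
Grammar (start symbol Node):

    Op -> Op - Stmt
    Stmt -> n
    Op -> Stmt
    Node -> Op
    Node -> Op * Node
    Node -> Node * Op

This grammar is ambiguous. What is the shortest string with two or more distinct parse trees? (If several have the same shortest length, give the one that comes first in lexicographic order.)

length 1: no string has ≥2 trees
length 3: n * n has 2 parse trees

Two derivations of n * n:
  Node ⇒ Op * Node ⇒ Stmt * Node ⇒ n * Node ⇒ n * Op ⇒ n * Stmt ⇒ n * n
  Node ⇒ Node * Op ⇒ Op * Op ⇒ Stmt * Op ⇒ n * Op ⇒ n * Stmt ⇒ n * n

n * n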